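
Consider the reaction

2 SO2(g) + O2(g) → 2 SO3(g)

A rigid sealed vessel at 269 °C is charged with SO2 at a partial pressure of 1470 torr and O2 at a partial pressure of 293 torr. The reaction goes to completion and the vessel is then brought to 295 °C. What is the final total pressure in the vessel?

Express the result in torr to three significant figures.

At constant V, partial pressures at 269 °C are proportional to moles, so apply stoichiometry directly to pressures.
P(O2) required for 1470 torr of SO2 = (1/2) × 1470 = 735.0 torr; available 293 torr, so O2 is limiting.
P(SO2) remaining = 1470 − (2/1) × 293 = 884.0 torr
P(gaseous products) = (2)/1 × 293 = 586.0 torr
P_total at 269 °C = 884.0 + 586.0 = 1470 torr
Scaling to 295 °C: P = 1470 × 568.15/542.15 = 1540 torr

1540 torr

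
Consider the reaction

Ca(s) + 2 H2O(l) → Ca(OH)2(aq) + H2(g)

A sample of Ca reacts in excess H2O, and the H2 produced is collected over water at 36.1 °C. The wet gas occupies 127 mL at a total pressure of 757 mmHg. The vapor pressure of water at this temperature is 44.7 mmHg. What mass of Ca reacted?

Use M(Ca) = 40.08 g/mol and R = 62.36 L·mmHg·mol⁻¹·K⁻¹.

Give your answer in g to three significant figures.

P(H2) = 757 − 44.7 = 712.3 mmHg
n(H2) = PV/RT = (712.3 × 0.1270) / (62.36 × 309.25) = 0.004691 mol
n(Ca) = (1/1) × 0.004691 = 0.004691 mol
m(Ca) = 0.004691 × 40.08 = 0.1880 g

0.188 g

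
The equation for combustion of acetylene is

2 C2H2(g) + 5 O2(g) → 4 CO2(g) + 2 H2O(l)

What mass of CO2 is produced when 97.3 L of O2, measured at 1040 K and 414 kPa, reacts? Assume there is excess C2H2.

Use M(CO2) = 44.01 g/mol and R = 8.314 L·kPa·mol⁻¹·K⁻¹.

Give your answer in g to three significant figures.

164 g

n(O2) = PV/RT = (414 × 97.3) / (8.314 × 1040) = 4.659 mol
n(CO2) = (4/5) × 4.659 = 3.727 mol
m(CO2) = 3.727 × 44.01 = 164.0 g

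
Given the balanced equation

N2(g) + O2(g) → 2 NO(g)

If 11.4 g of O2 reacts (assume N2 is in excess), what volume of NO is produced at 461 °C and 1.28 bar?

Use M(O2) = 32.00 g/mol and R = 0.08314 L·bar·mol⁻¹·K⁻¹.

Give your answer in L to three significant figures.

n(O2) = 11.40 / 32.00 = 0.3563 mol
n(NO) = (2/1) × 0.3563 = 0.7126 mol
V = nRT/P = 0.7126 × 0.08314 × 734.15 / 1.28 = 33.98 L

34.0 L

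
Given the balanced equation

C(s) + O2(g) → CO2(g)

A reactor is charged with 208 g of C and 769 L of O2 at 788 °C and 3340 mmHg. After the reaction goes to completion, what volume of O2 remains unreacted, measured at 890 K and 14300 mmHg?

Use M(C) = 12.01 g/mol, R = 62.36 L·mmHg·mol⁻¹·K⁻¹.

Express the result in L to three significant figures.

n(C) = 208 / 12.01 = 17.32 mol
n(O2) = PV/RT = (3340 × 769) / (62.36 × 1061.15) = 38.81 mol
For 17.32 mol C, stoichiometry requires (1/1) × 17.32 = 17.32 mol O2; 38.81 mol is available, so C is limiting.
n(O2) consumed = (1/1) × 17.32 = 17.32 mol; remaining = 38.81 − 17.32 = 21.49 mol
V(O2) = nRT/P = 21.49 × 62.36 × 890 / 14300 = 83.41 L

83.4 L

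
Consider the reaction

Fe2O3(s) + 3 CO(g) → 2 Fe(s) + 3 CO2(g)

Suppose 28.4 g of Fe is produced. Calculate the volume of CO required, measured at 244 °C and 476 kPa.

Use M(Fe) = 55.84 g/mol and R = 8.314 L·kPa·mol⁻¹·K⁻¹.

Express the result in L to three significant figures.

6.89 L

n(Fe) = 28.40 / 55.84 = 0.5086 mol
n(CO) = (3/2) × 0.5086 = 0.7629 mol
V = nRT/P = 0.7629 × 8.314 × 517.15 / 476 = 6.891 L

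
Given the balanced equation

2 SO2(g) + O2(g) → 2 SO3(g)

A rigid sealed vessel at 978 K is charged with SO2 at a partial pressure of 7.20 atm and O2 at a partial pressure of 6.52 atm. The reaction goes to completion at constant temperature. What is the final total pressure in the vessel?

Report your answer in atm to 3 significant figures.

10.1 atm

Because the vessel is rigid and T is held at 978 K, work the stoichiometry in partial pressures (P_i = n_iRT/V).
P(O2) required for 7.20 atm of SO2 = (1/2) × 7.20 = 3.600 atm; available 6.52 atm, so SO2 is limiting.
P(O2) remaining = 6.52 − (1/2) × 7.20 = 2.920 atm
P(gaseous products) = (2)/2 × 7.20 = 7.200 atm
P_total at 978 K = 2.920 + 7.200 = 10.12 atm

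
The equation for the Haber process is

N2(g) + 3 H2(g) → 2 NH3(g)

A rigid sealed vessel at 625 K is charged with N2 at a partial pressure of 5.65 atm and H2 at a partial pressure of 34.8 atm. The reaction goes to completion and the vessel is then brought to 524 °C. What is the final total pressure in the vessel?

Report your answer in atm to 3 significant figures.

At constant V, partial pressures at 625 K are proportional to moles, so apply stoichiometry directly to pressures.
P(H2) required for 5.65 atm of N2 = (3/1) × 5.65 = 16.95 atm; available 34.8 atm, so N2 is limiting.
P(H2) remaining = 34.8 − (3/1) × 5.65 = 17.85 atm
P(gaseous products) = (2)/1 × 5.65 = 11.30 atm
P_total at 625 K = 17.85 + 11.30 = 29.15 atm
Scaling to 524 °C: P = 29.15 × 797.15/625 = 37.18 atm

37.2 atm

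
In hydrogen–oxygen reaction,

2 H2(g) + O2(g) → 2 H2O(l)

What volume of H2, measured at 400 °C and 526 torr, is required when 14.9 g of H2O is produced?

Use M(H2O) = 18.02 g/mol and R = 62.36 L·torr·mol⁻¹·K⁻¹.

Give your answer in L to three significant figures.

66.0 L

n(H2O) = 14.90 / 18.02 = 0.8269 mol
n(H2) = (2/2) × 0.8269 = 0.8269 mol
V = nRT/P = 0.8269 × 62.36 × 673.15 / 526 = 65.99 L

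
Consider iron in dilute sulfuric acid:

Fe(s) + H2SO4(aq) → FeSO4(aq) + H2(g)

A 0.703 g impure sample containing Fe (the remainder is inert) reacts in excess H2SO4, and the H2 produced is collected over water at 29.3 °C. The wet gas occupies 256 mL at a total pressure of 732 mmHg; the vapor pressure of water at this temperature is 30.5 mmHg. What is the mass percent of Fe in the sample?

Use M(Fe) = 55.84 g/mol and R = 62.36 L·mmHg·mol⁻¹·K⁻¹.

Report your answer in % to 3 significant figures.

P(H2) = 732 − 30.5 = 701.5 mmHg
n(H2) = PV/RT = (701.5 × 0.2560) / (62.36 × 302.45) = 0.009522 mol
n(Fe) = (1/1) × 0.009522 = 0.009522 mol
m(Fe) = 0.009522 × 55.84 = 0.5317 g
%Fe = 0.5317 / 0.703 × 100 = 75.63%

75.6 %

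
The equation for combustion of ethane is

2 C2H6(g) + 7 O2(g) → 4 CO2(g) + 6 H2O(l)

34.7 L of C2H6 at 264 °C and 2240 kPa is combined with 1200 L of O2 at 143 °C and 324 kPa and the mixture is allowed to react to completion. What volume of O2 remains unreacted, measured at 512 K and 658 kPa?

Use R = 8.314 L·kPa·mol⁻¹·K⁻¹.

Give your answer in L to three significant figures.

n(C2H6) = PV/RT = (2240 × 34.7) / (8.314 × 537.15) = 17.40 mol
n(O2) = PV/RT = (324 × 1200) / (8.314 × 416.15) = 112.4 mol
For 17.40 mol C2H6, stoichiometry requires (7/2) × 17.40 = 60.90 mol O2; 112.4 mol is available, so C2H6 is limiting.
n(O2) consumed = (7/2) × 17.40 = 60.90 mol; remaining = 112.4 − 60.90 = 51.50 mol
V(O2) = nRT/P = 51.50 × 8.314 × 512 / 658 = 333.2 L

333 L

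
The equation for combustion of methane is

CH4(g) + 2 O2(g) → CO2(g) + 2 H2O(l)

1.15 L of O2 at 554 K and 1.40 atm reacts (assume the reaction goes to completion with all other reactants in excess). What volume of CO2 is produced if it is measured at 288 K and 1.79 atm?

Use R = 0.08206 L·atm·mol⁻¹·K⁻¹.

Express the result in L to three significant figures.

0.234 L

n(O2) = PV/RT = (1.40 × 1.15) / (0.08206 × 554) = 0.03541 mol
n(CO2) = (1/2) × 0.03541 = 0.01770 mol
V = nRT/P = 0.01770 × 0.08206 × 288 / 1.79 = 0.2337 L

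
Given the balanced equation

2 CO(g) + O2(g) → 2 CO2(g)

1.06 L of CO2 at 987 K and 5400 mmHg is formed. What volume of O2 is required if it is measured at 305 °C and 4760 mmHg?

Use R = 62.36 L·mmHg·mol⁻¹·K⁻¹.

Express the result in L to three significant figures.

n(CO2) = PV/RT = (5400 × 1.06) / (62.36 × 987) = 0.09300 mol
n(O2) = (1/2) × 0.09300 = 0.04650 mol
V = nRT/P = 0.04650 × 62.36 × 578.15 / 4760 = 0.3522 L

0.352 L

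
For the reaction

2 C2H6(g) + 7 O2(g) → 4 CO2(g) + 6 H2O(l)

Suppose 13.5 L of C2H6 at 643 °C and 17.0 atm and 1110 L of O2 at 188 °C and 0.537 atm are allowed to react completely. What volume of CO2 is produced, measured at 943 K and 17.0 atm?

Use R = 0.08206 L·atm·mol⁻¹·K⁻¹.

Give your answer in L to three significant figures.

n(C2H6) = PV/RT = (17.0 × 13.5) / (0.08206 × 916.15) = 3.053 mol
n(O2) = PV/RT = (0.537 × 1110) / (0.08206 × 461.15) = 15.75 mol
For 3.053 mol C2H6, stoichiometry requires (7/2) × 3.053 = 10.69 mol O2; 15.75 mol is available, so C2H6 is limiting.
n(CO2) = (4/2) × 3.053 = 6.106 mol
V(CO2) = nRT/P = 6.106 × 0.08206 × 943 / 17.0 = 27.79 L

27.8 L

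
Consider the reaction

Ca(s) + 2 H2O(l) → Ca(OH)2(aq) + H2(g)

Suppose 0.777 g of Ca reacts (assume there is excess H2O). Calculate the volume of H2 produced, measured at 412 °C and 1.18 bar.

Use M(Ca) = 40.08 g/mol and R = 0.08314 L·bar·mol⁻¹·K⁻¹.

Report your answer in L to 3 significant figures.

n(Ca) = 0.7770 / 40.08 = 0.01939 mol
n(H2) = (1/1) × 0.01939 = 0.01939 mol
V = nRT/P = 0.01939 × 0.08314 × 685.15 / 1.18 = 0.9360 L

0.936 L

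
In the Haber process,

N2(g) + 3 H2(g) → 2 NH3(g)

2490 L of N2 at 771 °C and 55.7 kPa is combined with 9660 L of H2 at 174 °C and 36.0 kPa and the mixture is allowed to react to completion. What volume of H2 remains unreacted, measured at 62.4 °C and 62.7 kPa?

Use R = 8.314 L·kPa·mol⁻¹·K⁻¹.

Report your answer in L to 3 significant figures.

n(N2) = PV/RT = (55.7 × 2490) / (8.314 × 1044.15) = 15.98 mol
n(H2) = PV/RT = (36.0 × 9660) / (8.314 × 447.15) = 93.54 mol
For 15.98 mol N2, stoichiometry requires (3/1) × 15.98 = 47.94 mol H2; 93.54 mol is available, so N2 is limiting.
n(H2) consumed = (3/1) × 15.98 = 47.94 mol; remaining = 93.54 − 47.94 = 45.60 mol
V(H2) = nRT/P = 45.60 × 8.314 × 335.55 / 62.7 = 2029 L

2030 L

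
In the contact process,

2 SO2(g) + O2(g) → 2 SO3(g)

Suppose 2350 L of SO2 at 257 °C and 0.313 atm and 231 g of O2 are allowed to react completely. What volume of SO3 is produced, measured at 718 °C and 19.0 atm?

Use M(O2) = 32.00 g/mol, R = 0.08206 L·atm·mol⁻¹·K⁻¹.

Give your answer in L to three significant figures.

61.8 L

n(SO2) = PV/RT = (0.313 × 2350) / (0.08206 × 530.15) = 16.91 mol
n(O2) = 231 / 32.00 = 7.219 mol
For 16.91 mol SO2, stoichiometry requires (1/2) × 16.91 = 8.455 mol O2; 7.219 mol is available, so O2 is limiting.
n(SO3) = (2/1) × 7.219 = 14.44 mol
V(SO3) = nRT/P = 14.44 × 0.08206 × 991.15 / 19.0 = 61.81 L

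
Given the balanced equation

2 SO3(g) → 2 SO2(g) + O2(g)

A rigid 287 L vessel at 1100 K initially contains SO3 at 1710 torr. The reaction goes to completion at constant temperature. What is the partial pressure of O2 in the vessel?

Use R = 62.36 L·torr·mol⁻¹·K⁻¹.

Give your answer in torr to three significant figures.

n(SO3)₀ = PV/RT = (1710 × 287) / (62.36 × 1100) = 7.154 mol
n(O2) = (1/2) × 7.154 = 3.577 mol
P(O2) = nRT/V = 3.577 × 62.36 × 1100 / 287 = 854.9 torr

855 torr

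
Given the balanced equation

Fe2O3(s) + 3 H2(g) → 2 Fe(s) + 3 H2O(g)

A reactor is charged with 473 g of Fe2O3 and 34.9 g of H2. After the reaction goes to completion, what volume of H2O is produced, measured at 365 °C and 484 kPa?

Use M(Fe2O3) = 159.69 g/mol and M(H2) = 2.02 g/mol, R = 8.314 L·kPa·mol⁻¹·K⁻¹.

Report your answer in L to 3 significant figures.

97.4 L

n(Fe2O3) = 473 / 159.69 = 2.962 mol
n(H2) = 34.9 / 2.02 = 17.28 mol
For 2.962 mol Fe2O3, stoichiometry requires (3/1) × 2.962 = 8.886 mol H2; 17.28 mol is available, so Fe2O3 is limiting.
n(H2O) = (3/1) × 2.962 = 8.886 mol
V(H2O) = nRT/P = 8.886 × 8.314 × 638.15 / 484 = 97.41 L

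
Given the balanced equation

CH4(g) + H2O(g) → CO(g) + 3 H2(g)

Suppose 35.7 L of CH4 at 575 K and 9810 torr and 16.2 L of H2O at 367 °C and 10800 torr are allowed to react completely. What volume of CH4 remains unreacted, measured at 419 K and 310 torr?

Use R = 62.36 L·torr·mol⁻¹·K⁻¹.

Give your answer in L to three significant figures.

n(CH4) = PV/RT = (9810 × 35.7) / (62.36 × 575) = 9.767 mol
n(H2O) = PV/RT = (10800 × 16.2) / (62.36 × 640.15) = 4.383 mol
For 9.767 mol CH4, stoichiometry requires (1/1) × 9.767 = 9.767 mol H2O; 4.383 mol is available, so H2O is limiting.
n(CH4) consumed = (1/1) × 4.383 = 4.383 mol; remaining = 9.767 − 4.383 = 5.384 mol
V(CH4) = nRT/P = 5.384 × 62.36 × 419 / 310 = 453.8 L

454 L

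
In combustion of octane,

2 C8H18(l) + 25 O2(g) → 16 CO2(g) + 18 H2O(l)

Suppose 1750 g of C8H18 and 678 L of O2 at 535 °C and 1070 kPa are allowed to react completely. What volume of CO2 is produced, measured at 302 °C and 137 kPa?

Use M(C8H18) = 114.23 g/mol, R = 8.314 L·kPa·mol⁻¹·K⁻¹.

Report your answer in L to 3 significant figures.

2410 L

n(C8H18) = 1750 / 114.23 = 15.32 mol
n(O2) = PV/RT = (1070 × 678) / (8.314 × 808.15) = 108.0 mol
For 15.32 mol C8H18, stoichiometry requires (25/2) × 15.32 = 191.5 mol O2; 108.0 mol is available, so O2 is limiting.
n(CO2) = (16/25) × 108.0 = 69.12 mol
V(CO2) = nRT/P = 69.12 × 8.314 × 575.15 / 137 = 2413 L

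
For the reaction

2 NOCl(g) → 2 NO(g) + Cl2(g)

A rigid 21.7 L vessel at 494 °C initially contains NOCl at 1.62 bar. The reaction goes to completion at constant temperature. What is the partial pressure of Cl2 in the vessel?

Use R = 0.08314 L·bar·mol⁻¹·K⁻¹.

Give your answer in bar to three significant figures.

0.810 bar

n(NOCl)₀ = PV/RT = (1.62 × 21.7) / (0.08314 × 767.15) = 0.5512 mol
n(Cl2) = (1/2) × 0.5512 = 0.2756 mol
P(Cl2) = nRT/V = 0.2756 × 0.08314 × 767.15 / 21.7 = 0.8100 bar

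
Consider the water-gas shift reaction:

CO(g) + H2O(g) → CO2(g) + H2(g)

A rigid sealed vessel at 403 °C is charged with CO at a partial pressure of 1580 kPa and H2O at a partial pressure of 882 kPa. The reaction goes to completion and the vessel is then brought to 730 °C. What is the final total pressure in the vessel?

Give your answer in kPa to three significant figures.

With V and T fixed, P_i ∝ n_i, so the mole ratios apply directly to partial pressures at 403 °C.
P(H2O) required for 1580 kPa of CO = (1/1) × 1580 = 1580 kPa; available 882 kPa, so H2O is limiting.
P(CO) remaining = 1580 − (1/1) × 882 = 698.0 kPa
P(gaseous products) = (1+1)/1 × 882 = 1764 kPa
P_total at 403 °C = 698.0 + 1764 = 2462 kPa
Scaling to 730 °C: P = 2462 × 1003.15/676.15 = 3653 kPa

3650 kPa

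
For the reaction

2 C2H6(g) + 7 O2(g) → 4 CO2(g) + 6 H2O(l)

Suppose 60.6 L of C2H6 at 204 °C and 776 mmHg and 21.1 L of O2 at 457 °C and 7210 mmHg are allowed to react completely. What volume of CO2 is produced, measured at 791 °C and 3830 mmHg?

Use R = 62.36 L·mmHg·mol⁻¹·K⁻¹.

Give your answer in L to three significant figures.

33.1 L

n(C2H6) = PV/RT = (776 × 60.6) / (62.36 × 477.15) = 1.580 mol
n(O2) = PV/RT = (7210 × 21.1) / (62.36 × 730.15) = 3.341 mol
For 1.580 mol C2H6, stoichiometry requires (7/2) × 1.580 = 5.530 mol O2; 3.341 mol is available, so O2 is limiting.
n(CO2) = (4/7) × 3.341 = 1.909 mol
V(CO2) = nRT/P = 1.909 × 62.36 × 1064.15 / 3830 = 33.08 L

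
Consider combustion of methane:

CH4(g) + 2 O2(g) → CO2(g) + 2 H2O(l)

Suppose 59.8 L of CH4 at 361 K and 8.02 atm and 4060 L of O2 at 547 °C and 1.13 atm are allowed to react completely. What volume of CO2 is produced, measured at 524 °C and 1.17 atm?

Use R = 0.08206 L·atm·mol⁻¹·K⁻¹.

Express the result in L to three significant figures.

905 L

n(CH4) = PV/RT = (8.02 × 59.8) / (0.08206 × 361) = 16.19 mol
n(O2) = PV/RT = (1.13 × 4060) / (0.08206 × 820.15) = 68.17 mol
For 16.19 mol CH4, stoichiometry requires (2/1) × 16.19 = 32.38 mol O2; 68.17 mol is available, so CH4 is limiting.
n(CO2) = (1/1) × 16.19 = 16.19 mol
V(CO2) = nRT/P = 16.19 × 0.08206 × 797.15 / 1.17 = 905.2 L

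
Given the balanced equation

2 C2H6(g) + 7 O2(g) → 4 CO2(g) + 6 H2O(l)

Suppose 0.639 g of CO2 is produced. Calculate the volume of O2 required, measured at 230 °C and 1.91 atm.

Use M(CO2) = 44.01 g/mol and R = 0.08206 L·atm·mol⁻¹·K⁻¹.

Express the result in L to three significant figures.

n(CO2) = 0.6390 / 44.01 = 0.01452 mol
n(O2) = (7/4) × 0.01452 = 0.02541 mol
V = nRT/P = 0.02541 × 0.08206 × 503.15 / 1.91 = 0.5493 L

0.549 L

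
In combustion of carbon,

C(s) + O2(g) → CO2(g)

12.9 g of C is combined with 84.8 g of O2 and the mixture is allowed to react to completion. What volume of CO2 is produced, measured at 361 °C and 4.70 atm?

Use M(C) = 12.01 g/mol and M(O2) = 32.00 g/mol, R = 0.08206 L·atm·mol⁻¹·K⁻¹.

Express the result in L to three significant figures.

11.9 L

n(C) = 12.9 / 12.01 = 1.074 mol
n(O2) = 84.8 / 32.00 = 2.650 mol
For 1.074 mol C, stoichiometry requires (1/1) × 1.074 = 1.074 mol O2; 2.650 mol is available, so C is limiting.
n(CO2) = (1/1) × 1.074 = 1.074 mol
V(CO2) = nRT/P = 1.074 × 0.08206 × 634.15 / 4.70 = 11.89 L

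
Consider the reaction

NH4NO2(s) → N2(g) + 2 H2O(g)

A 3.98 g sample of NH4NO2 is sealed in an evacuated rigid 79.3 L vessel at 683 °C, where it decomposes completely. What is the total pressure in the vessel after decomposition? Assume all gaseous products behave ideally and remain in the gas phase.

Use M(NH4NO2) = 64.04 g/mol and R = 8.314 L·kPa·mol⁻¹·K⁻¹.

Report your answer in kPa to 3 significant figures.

n(NH4NO2) = 3.98 / 64.04 = 0.06215 mol
n(gas produced) = (3/1) × 0.06215 = 0.1865 mol
P = nRT/V = 0.1865 × 8.314 × 956.15 / 79.3 = 18.70 kPa

18.7 kPa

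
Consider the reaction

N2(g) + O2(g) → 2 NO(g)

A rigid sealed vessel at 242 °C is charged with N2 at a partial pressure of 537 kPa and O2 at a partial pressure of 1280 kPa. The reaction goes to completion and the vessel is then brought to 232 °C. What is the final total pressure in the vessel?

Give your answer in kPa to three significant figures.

At constant V, partial pressures at 242 °C are proportional to moles, so apply stoichiometry directly to pressures.
P(O2) required for 537 kPa of N2 = (1/1) × 537 = 537.0 kPa; available 1280 kPa, so N2 is limiting.
P(O2) remaining = 1280 − (1/1) × 537 = 743.0 kPa
P(gaseous products) = (2)/1 × 537 = 1074 kPa
P_total at 242 °C = 743.0 + 1074 = 1817 kPa
Scaling to 232 °C: P = 1817 × 505.15/515.15 = 1782 kPa

1780 kPa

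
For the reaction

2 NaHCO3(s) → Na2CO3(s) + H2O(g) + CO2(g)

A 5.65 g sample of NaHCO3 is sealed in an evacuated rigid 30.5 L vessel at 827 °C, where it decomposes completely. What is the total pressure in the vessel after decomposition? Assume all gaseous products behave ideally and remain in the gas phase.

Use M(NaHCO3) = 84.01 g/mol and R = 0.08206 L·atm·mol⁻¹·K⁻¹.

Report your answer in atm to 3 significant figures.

0.199 atm

n(NaHCO3) = 5.65 / 84.01 = 0.06725 mol
n(gas produced) = (2/2) × 0.06725 = 0.06725 mol
P = nRT/V = 0.06725 × 0.08206 × 1100.15 / 30.5 = 0.1991 atm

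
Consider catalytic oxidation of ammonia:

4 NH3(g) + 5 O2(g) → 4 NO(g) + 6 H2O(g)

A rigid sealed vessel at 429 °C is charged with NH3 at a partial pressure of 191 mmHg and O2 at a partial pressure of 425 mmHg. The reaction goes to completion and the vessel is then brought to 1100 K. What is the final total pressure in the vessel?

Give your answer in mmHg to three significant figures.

At constant V, partial pressures at 429 °C are proportional to moles, so apply stoichiometry directly to pressures.
P(O2) required for 191 mmHg of NH3 = (5/4) × 191 = 238.8 mmHg; available 425 mmHg, so NH3 is limiting.
P(O2) remaining = 425 − (5/4) × 191 = 186.2 mmHg
P(gaseous products) = (4+6)/4 × 191 = 477.5 mmHg
P_total at 429 °C = 186.2 + 477.5 = 663.7 mmHg
Scaling to 1100 K: P = 663.7 × 1100/702.15 = 1040 mmHg

1040 mmHg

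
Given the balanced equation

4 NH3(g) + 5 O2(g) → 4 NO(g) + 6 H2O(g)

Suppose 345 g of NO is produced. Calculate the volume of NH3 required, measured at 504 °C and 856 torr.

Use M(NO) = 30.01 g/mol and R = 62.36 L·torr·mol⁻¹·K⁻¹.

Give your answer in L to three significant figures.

651 L

n(NO) = 345.0 / 30.01 = 11.50 mol
n(NH3) = (4/4) × 11.50 = 11.50 mol
V = nRT/P = 11.50 × 62.36 × 777.15 / 856 = 651.1 L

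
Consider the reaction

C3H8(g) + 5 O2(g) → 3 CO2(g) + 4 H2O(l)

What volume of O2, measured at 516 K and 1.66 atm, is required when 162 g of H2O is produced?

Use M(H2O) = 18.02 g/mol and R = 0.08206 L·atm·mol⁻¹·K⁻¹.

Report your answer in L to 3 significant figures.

n(H2O) = 162.0 / 18.02 = 8.990 mol
n(O2) = (5/4) × 8.990 = 11.24 mol
V = nRT/P = 11.24 × 0.08206 × 516 / 1.66 = 286.7 L

287 L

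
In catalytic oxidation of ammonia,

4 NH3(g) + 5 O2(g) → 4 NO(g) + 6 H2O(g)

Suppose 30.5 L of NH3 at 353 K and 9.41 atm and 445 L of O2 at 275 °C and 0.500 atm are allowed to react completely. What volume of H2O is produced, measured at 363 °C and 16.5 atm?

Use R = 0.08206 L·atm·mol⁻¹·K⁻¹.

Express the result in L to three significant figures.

n(NH3) = PV/RT = (9.41 × 30.5) / (0.08206 × 353) = 9.908 mol
n(O2) = PV/RT = (0.500 × 445) / (0.08206 × 548.15) = 4.947 mol
For 9.908 mol NH3, stoichiometry requires (5/4) × 9.908 = 12.38 mol O2; 4.947 mol is available, so O2 is limiting.
n(H2O) = (6/5) × 4.947 = 5.936 mol
V(H2O) = nRT/P = 5.936 × 0.08206 × 636.15 / 16.5 = 18.78 L

18.8 L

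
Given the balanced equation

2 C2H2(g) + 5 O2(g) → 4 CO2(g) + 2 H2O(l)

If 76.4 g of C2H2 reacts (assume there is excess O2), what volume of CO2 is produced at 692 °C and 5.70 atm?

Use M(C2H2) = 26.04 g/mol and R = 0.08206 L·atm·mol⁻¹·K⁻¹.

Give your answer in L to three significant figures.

81.5 L

n(C2H2) = 76.40 / 26.04 = 2.934 mol
n(CO2) = (4/2) × 2.934 = 5.868 mol
V = nRT/P = 5.868 × 0.08206 × 965.15 / 5.70 = 81.53 L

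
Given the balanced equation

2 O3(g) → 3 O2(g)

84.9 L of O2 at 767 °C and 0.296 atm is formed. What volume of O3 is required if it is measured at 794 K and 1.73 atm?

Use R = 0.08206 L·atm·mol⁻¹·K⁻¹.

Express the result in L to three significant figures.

n(O2) = PV/RT = (0.296 × 84.9) / (0.08206 × 1040.15) = 0.2944 mol
n(O3) = (2/3) × 0.2944 = 0.1963 mol
V = nRT/P = 0.1963 × 0.08206 × 794 / 1.73 = 7.393 L

7.39 L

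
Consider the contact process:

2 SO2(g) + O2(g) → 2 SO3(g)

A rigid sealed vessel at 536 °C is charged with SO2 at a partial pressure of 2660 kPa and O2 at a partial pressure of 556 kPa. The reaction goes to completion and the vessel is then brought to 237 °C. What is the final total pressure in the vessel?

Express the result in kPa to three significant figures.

At constant V, partial pressures at 536 °C are proportional to moles, so apply stoichiometry directly to pressures.
P(O2) required for 2660 kPa of SO2 = (1/2) × 2660 = 1330 kPa; available 556 kPa, so O2 is limiting.
P(SO2) remaining = 2660 − (2/1) × 556 = 1548 kPa
P(gaseous products) = (2)/1 × 556 = 1112 kPa
P_total at 536 °C = 1548 + 1112 = 2660 kPa
Scaling to 237 °C: P = 2660 × 510.15/809.15 = 1677 kPa

1680 kPa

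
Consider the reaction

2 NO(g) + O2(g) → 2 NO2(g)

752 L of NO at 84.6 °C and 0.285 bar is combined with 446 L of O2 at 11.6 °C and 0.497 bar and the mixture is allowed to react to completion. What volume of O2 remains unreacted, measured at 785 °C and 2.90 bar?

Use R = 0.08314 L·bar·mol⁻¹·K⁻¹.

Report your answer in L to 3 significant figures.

n(NO) = PV/RT = (0.285 × 752) / (0.08314 × 357.75) = 7.206 mol
n(O2) = PV/RT = (0.497 × 446) / (0.08314 × 284.75) = 9.363 mol
For 7.206 mol NO, stoichiometry requires (1/2) × 7.206 = 3.603 mol O2; 9.363 mol is available, so NO is limiting.
n(O2) consumed = (1/2) × 7.206 = 3.603 mol; remaining = 9.363 − 3.603 = 5.760 mol
V(O2) = nRT/P = 5.760 × 0.08314 × 1058.15 / 2.90 = 174.7 L

175 L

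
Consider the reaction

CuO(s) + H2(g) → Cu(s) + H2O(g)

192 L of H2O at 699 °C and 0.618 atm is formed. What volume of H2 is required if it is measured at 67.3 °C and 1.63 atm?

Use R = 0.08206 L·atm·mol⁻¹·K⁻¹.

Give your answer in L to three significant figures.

25.5 L

n(H2O) = PV/RT = (0.618 × 192) / (0.08206 × 972.15) = 1.487 mol
n(H2) = (1/1) × 1.487 = 1.487 mol
V = nRT/P = 1.487 × 0.08206 × 340.45 / 1.63 = 25.49 L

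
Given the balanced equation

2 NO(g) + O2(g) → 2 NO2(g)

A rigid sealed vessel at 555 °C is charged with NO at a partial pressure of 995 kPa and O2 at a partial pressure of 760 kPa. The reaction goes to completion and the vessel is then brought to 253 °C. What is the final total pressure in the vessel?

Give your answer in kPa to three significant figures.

799 kPa

At constant V, partial pressures at 555 °C are proportional to moles, so apply stoichiometry directly to pressures.
P(O2) required for 995 kPa of NO = (1/2) × 995 = 497.5 kPa; available 760 kPa, so NO is limiting.
P(O2) remaining = 760 − (1/2) × 995 = 262.5 kPa
P(gaseous products) = (2)/2 × 995 = 995.0 kPa
P_total at 555 °C = 262.5 + 995.0 = 1258 kPa
Scaling to 253 °C: P = 1258 × 526.15/828.15 = 799.2 kPa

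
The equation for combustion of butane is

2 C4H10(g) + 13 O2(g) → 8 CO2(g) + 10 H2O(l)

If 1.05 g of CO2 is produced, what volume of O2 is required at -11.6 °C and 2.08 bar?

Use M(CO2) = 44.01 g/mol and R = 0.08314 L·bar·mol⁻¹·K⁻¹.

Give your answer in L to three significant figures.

n(CO2) = 1.050 / 44.01 = 0.02386 mol
n(O2) = (13/8) × 0.02386 = 0.03877 mol
V = nRT/P = 0.03877 × 0.08314 × 261.55 / 2.08 = 0.4053 L

0.405 L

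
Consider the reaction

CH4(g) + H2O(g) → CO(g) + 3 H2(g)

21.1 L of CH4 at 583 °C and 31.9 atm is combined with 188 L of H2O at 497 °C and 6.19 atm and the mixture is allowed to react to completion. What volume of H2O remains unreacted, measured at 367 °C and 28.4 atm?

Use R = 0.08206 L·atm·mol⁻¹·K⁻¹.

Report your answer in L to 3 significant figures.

16.3 L

n(CH4) = PV/RT = (31.9 × 21.1) / (0.08206 × 856.15) = 9.581 mol
n(H2O) = PV/RT = (6.19 × 188) / (0.08206 × 770.15) = 18.41 mol
For 9.581 mol CH4, stoichiometry requires (1/1) × 9.581 = 9.581 mol H2O; 18.41 mol is available, so CH4 is limiting.
n(H2O) consumed = (1/1) × 9.581 = 9.581 mol; remaining = 18.41 − 9.581 = 8.829 mol
V(H2O) = nRT/P = 8.829 × 0.08206 × 640.15 / 28.4 = 16.33 L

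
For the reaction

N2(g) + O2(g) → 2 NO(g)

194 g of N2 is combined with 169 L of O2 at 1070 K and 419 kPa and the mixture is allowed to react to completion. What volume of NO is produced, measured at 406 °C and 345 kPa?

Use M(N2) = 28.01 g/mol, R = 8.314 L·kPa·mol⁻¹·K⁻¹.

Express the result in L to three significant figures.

227 L

n(N2) = 194 / 28.01 = 6.926 mol
n(O2) = PV/RT = (419 × 169) / (8.314 × 1070) = 7.960 mol
For 6.926 mol N2, stoichiometry requires (1/1) × 6.926 = 6.926 mol O2; 7.960 mol is available, so N2 is limiting.
n(NO) = (2/1) × 6.926 = 13.85 mol
V(NO) = nRT/P = 13.85 × 8.314 × 679.15 / 345 = 226.7 L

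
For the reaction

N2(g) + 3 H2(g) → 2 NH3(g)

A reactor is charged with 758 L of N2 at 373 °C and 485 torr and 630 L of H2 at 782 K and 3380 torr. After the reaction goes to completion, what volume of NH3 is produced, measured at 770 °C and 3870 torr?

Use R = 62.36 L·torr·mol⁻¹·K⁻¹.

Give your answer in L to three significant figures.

n(N2) = PV/RT = (485 × 758) / (62.36 × 646.15) = 9.124 mol
n(H2) = PV/RT = (3380 × 630) / (62.36 × 782) = 43.67 mol
For 9.124 mol N2, stoichiometry requires (3/1) × 9.124 = 27.37 mol H2; 43.67 mol is available, so N2 is limiting.
n(NH3) = (2/1) × 9.124 = 18.25 mol
V(NH3) = nRT/P = 18.25 × 62.36 × 1043.15 / 3870 = 306.8 L

307 L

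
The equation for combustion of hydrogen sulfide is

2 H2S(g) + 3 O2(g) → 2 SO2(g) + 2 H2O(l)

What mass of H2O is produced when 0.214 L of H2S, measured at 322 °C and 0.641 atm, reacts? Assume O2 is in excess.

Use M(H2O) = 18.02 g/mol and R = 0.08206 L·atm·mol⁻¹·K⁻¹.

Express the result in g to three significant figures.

n(H2S) = PV/RT = (0.641 × 0.214) / (0.08206 × 595.15) = 0.002809 mol
n(H2O) = (2/2) × 0.002809 = 0.002809 mol
m(H2O) = 0.002809 × 18.02 = 0.05062 g

0.0506 g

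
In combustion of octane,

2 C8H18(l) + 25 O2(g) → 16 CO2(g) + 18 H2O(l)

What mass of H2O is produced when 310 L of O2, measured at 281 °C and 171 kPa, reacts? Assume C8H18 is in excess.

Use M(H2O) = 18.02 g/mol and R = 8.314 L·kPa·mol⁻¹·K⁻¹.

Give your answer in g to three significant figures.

n(O2) = PV/RT = (171 × 310) / (8.314 × 554.15) = 11.51 mol
n(H2O) = (18/25) × 11.51 = 8.287 mol
m(H2O) = 8.287 × 18.02 = 149.3 g

149 g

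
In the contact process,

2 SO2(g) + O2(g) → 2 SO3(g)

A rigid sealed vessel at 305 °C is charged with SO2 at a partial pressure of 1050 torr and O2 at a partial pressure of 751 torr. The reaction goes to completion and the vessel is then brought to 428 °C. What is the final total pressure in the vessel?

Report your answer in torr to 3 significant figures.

Because the vessel is rigid and T is held at 305 °C, work the stoichiometry in partial pressures (P_i = n_iRT/V).
P(O2) required for 1050 torr of SO2 = (1/2) × 1050 = 525.0 torr; available 751 torr, so SO2 is limiting.
P(O2) remaining = 751 − (1/2) × 1050 = 226.0 torr
P(gaseous products) = (2)/2 × 1050 = 1050 torr
P_total at 305 °C = 226.0 + 1050 = 1276 torr
Scaling to 428 °C: P = 1276 × 701.15/578.15 = 1547 torr

1550 torr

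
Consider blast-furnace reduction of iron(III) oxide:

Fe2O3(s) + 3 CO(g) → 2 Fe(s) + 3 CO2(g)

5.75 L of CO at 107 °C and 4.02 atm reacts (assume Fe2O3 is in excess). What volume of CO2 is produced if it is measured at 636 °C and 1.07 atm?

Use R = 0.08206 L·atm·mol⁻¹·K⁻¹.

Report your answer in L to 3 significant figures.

n(CO) = PV/RT = (4.02 × 5.75) / (0.08206 × 380.15) = 0.7410 mol
n(CO2) = (3/3) × 0.7410 = 0.7410 mol
V = nRT/P = 0.7410 × 0.08206 × 909.15 / 1.07 = 51.67 L

51.7 L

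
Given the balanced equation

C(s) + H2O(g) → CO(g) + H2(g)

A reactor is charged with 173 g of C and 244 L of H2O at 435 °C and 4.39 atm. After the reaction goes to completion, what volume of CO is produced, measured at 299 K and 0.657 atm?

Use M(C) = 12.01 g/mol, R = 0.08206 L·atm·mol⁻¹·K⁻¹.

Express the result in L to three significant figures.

n(C) = 173 / 12.01 = 14.40 mol
n(H2O) = PV/RT = (4.39 × 244) / (0.08206 × 708.15) = 18.43 mol
For 14.40 mol C, stoichiometry requires (1/1) × 14.40 = 14.40 mol H2O; 18.43 mol is available, so C is limiting.
n(CO) = (1/1) × 14.40 = 14.40 mol
V(CO) = nRT/P = 14.40 × 0.08206 × 299 / 0.657 = 537.8 L

538 L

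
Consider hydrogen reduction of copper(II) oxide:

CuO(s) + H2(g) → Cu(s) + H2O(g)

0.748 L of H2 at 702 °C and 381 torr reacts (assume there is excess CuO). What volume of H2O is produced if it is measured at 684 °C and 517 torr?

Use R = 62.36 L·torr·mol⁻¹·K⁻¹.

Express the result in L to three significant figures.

0.541 L

n(H2) = PV/RT = (381 × 0.748) / (62.36 × 975.15) = 0.004687 mol
n(H2O) = (1/1) × 0.004687 = 0.004687 mol
V = nRT/P = 0.004687 × 62.36 × 957.15 / 517 = 0.5411 L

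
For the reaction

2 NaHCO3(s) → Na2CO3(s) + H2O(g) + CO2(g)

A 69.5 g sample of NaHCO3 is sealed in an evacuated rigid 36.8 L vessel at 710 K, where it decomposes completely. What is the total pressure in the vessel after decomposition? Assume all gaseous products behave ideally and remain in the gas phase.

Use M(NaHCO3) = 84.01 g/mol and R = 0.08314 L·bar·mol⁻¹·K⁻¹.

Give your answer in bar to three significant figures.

n(NaHCO3) = 69.5 / 84.01 = 0.8273 mol
n(gas produced) = (2/2) × 0.8273 = 0.8273 mol
P = nRT/V = 0.8273 × 0.08314 × 710 / 36.8 = 1.327 bar

1.33 bar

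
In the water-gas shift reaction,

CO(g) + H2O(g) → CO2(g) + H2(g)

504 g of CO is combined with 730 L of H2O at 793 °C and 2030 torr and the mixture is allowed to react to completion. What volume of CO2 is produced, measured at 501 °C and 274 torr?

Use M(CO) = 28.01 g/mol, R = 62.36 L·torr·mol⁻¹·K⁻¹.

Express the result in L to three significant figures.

n(CO) = 504 / 28.01 = 17.99 mol
n(H2O) = PV/RT = (2030 × 730) / (62.36 × 1066.15) = 22.29 mol
For 17.99 mol CO, stoichiometry requires (1/1) × 17.99 = 17.99 mol H2O; 22.29 mol is available, so CO is limiting.
n(CO2) = (1/1) × 17.99 = 17.99 mol
V(CO2) = nRT/P = 17.99 × 62.36 × 774.15 / 274 = 3170 L

3170 L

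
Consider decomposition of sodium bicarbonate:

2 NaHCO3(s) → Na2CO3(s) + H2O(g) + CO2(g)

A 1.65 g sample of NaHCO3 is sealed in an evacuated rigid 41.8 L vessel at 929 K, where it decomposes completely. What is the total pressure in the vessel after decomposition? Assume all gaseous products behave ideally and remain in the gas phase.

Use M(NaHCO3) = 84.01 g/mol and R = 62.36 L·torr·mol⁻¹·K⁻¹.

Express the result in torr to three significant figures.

n(NaHCO3) = 1.65 / 84.01 = 0.01964 mol
n(gas produced) = (2/2) × 0.01964 = 0.01964 mol
P = nRT/V = 0.01964 × 62.36 × 929 / 41.8 = 27.22 torr

27.2 torr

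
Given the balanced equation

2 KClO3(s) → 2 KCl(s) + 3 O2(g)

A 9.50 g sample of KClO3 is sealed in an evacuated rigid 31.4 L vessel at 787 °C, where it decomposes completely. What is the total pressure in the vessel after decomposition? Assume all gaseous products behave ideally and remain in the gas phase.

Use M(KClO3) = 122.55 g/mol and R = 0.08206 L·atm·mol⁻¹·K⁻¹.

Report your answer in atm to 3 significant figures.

n(KClO3) = 9.50 / 122.55 = 0.07752 mol
n(gas produced) = (3/2) × 0.07752 = 0.1163 mol
P = nRT/V = 0.1163 × 0.08206 × 1060.15 / 31.4 = 0.3222 atm

0.322 atm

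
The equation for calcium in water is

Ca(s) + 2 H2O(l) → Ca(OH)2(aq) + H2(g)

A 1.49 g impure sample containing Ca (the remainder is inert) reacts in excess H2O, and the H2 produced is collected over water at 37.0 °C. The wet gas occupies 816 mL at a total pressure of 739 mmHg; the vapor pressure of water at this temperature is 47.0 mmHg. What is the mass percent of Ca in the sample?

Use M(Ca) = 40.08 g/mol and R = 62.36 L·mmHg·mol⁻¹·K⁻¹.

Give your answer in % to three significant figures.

78.5 %

P(H2) = 739 − 47.0 = 692.0 mmHg
n(H2) = PV/RT = (692.0 × 0.8160) / (62.36 × 310.15) = 0.02920 mol
n(Ca) = (1/1) × 0.02920 = 0.02920 mol
m(Ca) = 0.02920 × 40.08 = 1.170 g
%Ca = 1.170 / 1.49 × 100 = 78.52%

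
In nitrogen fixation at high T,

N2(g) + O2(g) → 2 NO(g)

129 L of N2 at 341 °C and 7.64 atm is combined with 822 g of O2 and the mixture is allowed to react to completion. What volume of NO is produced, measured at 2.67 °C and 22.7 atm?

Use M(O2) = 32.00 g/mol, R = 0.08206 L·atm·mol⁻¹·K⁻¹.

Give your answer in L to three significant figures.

n(N2) = PV/RT = (7.64 × 129) / (0.08206 × 614.15) = 19.56 mol
n(O2) = 822 / 32.00 = 25.69 mol
For 19.56 mol N2, stoichiometry requires (1/1) × 19.56 = 19.56 mol O2; 25.69 mol is available, so N2 is limiting.
n(NO) = (2/1) × 19.56 = 39.12 mol
V(NO) = nRT/P = 39.12 × 0.08206 × 275.82 / 22.7 = 39.01 L

39.0 L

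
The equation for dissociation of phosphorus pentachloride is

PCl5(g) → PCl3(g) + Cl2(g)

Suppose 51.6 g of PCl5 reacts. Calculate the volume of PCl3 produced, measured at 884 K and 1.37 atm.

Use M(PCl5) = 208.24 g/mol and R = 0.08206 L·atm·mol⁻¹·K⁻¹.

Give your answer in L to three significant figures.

n(PCl5) = 51.60 / 208.24 = 0.2478 mol
n(PCl3) = (1/1) × 0.2478 = 0.2478 mol
V = nRT/P = 0.2478 × 0.08206 × 884 / 1.37 = 13.12 L

13.1 L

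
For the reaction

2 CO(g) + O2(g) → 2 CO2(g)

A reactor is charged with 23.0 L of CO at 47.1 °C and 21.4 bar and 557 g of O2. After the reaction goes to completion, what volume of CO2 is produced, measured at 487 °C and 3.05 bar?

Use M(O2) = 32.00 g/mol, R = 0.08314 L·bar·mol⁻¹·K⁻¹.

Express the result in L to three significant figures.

383 L

n(CO) = PV/RT = (21.4 × 23.0) / (0.08314 × 320.25) = 18.49 mol
n(O2) = 557 / 32.00 = 17.41 mol
For 18.49 mol CO, stoichiometry requires (1/2) × 18.49 = 9.245 mol O2; 17.41 mol is available, so CO is limiting.
n(CO2) = (2/2) × 18.49 = 18.49 mol
V(CO2) = nRT/P = 18.49 × 0.08314 × 760.15 / 3.05 = 383.1 L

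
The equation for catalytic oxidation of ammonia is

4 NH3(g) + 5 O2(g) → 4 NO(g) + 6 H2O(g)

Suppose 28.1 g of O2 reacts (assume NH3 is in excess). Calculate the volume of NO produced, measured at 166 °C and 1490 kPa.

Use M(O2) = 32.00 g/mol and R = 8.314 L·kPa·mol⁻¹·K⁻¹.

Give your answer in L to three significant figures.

n(O2) = 28.10 / 32.00 = 0.8781 mol
n(NO) = (4/5) × 0.8781 = 0.7025 mol
V = nRT/P = 0.7025 × 8.314 × 439.15 / 1490 = 1.721 L

1.72 L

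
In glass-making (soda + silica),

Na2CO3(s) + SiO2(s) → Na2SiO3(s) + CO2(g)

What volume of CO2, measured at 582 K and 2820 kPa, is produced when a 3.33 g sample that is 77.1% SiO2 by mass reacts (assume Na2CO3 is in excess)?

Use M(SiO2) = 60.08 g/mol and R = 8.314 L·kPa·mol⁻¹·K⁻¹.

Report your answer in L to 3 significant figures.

mass of SiO2 = 3.33 × 77.1/100 = 2.567 g
n(SiO2) = 2.567 / 60.08 = 0.04273 mol
n(CO2) = (1/1) × 0.04273 = 0.04273 mol
V = nRT/P = 0.04273 × 8.314 × 582 / 2820 = 0.07332 L

0.0733 L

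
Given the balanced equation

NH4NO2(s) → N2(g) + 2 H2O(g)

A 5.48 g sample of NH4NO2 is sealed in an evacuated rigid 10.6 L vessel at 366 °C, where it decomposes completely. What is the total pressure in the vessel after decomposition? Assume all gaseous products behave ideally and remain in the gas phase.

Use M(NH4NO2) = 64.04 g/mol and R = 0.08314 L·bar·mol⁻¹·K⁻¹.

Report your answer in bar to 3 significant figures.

1.29 bar

n(NH4NO2) = 5.48 / 64.04 = 0.08557 mol
n(gas produced) = (3/1) × 0.08557 = 0.2567 mol
P = nRT/V = 0.2567 × 0.08314 × 639.15 / 10.6 = 1.287 bar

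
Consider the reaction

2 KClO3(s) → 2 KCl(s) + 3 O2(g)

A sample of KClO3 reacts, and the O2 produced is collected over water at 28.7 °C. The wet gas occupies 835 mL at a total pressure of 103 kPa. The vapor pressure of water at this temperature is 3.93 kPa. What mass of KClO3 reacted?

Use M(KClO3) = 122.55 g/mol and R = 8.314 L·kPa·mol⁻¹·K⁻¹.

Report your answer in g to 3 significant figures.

2.69 g

P(O2) = 103 − 3.93 = 99.07 kPa
n(O2) = PV/RT = (99.07 × 0.8350) / (8.314 × 301.85) = 0.03296 mol
n(KClO3) = (2/3) × 0.03296 = 0.02197 mol
m(KClO3) = 0.02197 × 122.55 = 2.692 g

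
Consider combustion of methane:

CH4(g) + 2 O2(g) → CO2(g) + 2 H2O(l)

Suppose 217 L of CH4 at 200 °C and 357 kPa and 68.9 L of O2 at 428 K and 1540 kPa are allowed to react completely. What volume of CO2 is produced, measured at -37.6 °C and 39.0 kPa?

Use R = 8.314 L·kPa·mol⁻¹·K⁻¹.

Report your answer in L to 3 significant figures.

n(CH4) = PV/RT = (357 × 217) / (8.314 × 473.15) = 19.69 mol
n(O2) = PV/RT = (1540 × 68.9) / (8.314 × 428) = 29.82 mol
For 19.69 mol CH4, stoichiometry requires (2/1) × 19.69 = 39.38 mol O2; 29.82 mol is available, so O2 is limiting.
n(CO2) = (1/2) × 29.82 = 14.91 mol
V(CO2) = nRT/P = 14.91 × 8.314 × 235.55 / 39.0 = 748.7 L

749 L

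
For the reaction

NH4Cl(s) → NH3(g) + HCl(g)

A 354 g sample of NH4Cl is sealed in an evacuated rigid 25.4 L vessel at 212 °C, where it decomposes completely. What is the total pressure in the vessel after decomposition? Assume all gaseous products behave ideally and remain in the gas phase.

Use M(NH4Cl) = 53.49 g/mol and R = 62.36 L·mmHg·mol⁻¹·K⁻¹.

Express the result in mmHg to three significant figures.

15800 mmHg

n(NH4Cl) = 354 / 53.49 = 6.618 mol
n(gas produced) = (2/1) × 6.618 = 13.24 mol
P = nRT/V = 13.24 × 62.36 × 485.15 / 25.4 = 15770 mmHg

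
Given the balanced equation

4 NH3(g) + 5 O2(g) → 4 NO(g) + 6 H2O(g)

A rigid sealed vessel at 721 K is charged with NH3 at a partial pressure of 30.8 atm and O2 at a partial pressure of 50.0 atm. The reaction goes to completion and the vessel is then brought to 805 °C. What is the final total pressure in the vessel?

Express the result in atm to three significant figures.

132 atm

Because the vessel is rigid and T is held at 721 K, work the stoichiometry in partial pressures (P_i = n_iRT/V).
P(O2) required for 30.8 atm of NH3 = (5/4) × 30.8 = 38.50 atm; available 50.0 atm, so NH3 is limiting.
P(O2) remaining = 50.0 − (5/4) × 30.8 = 11.50 atm
P(gaseous products) = (4+6)/4 × 30.8 = 77.00 atm
P_total at 721 K = 11.50 + 77.00 = 88.50 atm
Scaling to 805 °C: P = 88.50 × 1078.15/721 = 132.3 atm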